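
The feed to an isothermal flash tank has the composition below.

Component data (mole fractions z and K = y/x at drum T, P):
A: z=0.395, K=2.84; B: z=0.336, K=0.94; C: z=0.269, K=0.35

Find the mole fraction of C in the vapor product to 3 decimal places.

y_C = 0.165

Material balance + equilibrium reduce to Σ zᵢ(Kᵢ−1)/(1+β(Kᵢ−1)) = 0.
g(0) = ΣzᵢKᵢ − 1 = 0.532 and g(1) = 1 − Σzᵢ/Kᵢ = -0.265, so a root lies in (0, 1).
Newton–Raphson from β = 0.5:
  β = 0.500: g = 0.0987, g' = -0.613 → β = 0.661
  β = 0.661: g = 0.0004, g' = -0.623 → β = 0.662
Converged at β = 0.662.
Compositions from xᵢ = zᵢ/(1+β(Kᵢ−1)), yᵢ = Kᵢxᵢ:
  A: x = 0.178, y = 0.506
  B: x = 0.350, y = 0.329
  C: x = 0.472, y = 0.165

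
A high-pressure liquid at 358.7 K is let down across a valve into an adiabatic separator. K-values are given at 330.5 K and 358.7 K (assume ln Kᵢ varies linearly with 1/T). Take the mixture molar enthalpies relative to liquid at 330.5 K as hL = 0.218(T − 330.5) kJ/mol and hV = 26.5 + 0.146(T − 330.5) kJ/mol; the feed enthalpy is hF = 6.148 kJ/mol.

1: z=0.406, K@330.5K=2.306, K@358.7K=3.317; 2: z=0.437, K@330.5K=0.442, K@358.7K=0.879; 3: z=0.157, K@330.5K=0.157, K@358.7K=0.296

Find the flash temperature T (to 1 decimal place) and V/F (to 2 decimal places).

Adiabatic flash: solve Rachford–Rice at each trial T, then check hF = ψ·hV(T) + (1−ψ)·hL(T).
  T = 330.5 K: K = (2.306, 0.442, 0.157), RR gives ψ = 0.183, H_out = 4.846 kJ/mol
  T = 358.7 K: K = (3.317, 0.879, 0.296), RR gives ψ = 0.826, H_out = 26.359 kJ/mol
  T = 344.6 K: K = (2.786, 0.632, 0.218), RR gives ψ = 0.478, H_out = 15.265 kJ/mol
  T = 337.6 K: K = (2.542, 0.531, 0.186), RR gives ψ = 0.327, H_out = 10.047 kJ/mol
  T = 334.1 K: K = (2.424, 0.486, 0.171), RR gives ψ = 0.256, H_out = 7.491 kJ/mol
  T = 332.3 K: K = (2.364, 0.463, 0.164), RR gives ψ = 0.219, H_out = 6.173 kJ/mol
Linear interpolation between T = 330.5 (H_out = 4.846) and T = 332.3 (H_out = 6.173) on hF = 6.148 gives T ≈ 332.3 K, at which ψ = 0.22.

T = 332.3 K, V/F = 0.22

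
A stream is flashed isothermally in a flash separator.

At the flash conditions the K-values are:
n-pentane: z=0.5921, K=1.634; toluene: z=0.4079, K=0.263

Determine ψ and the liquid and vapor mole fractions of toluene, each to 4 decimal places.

ψ = 0.1600, x_toluene = 0.4624, y_toluene = 0.1216

Rachford–Rice: g(ψ) = Σ zᵢ(Kᵢ−1)/(1+ψ(Kᵢ−1)) = 0.
Check two-phase: ΣzᵢKᵢ = 1.0748 > 1 and Σzᵢ/Kᵢ = 1.9133 > 1, so g(0) = 0.0748 > 0 and g(1) = -0.9133 < 0.
Binary case is linear: z₁(K₁−1)(1+ψ(K₂−1)) + z₂(K₂−1)(1+ψ(K₁−1)) = 0
⇒ ψ = [z₁(K₁−1)+z₂(K₂−1)] / [−(K₁−1)(K₂−1)] = 0.07477/0.46726 = 0.1600
Compositions from xᵢ = zᵢ/(1+ψ(Kᵢ−1)), yᵢ = Kᵢxᵢ:
  n-pentane: x = 0.5376, y = 0.8784
  toluene: x = 0.4624, y = 0.1216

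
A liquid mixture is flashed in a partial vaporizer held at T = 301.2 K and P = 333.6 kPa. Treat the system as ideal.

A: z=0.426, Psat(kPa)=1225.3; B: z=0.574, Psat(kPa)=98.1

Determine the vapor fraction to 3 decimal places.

Raoult's law: Kᵢ = Pᵢˢᵃᵗ/P = Pᵢˢᵃᵗ/333.6.
  K_A = 1225.3/333.6 = 3.67296, K_B = 98.1/333.6 = 0.29406
Rachford–Rice: g(ψ) = Σ zᵢ(Kᵢ−1)/(1+ψ(Kᵢ−1)) = 0.
Check two-phase: ΣzᵢKᵢ = 1.733 > 1 and Σzᵢ/Kᵢ = 2.068 > 1, so g(0) = 0.733 > 0 and g(1) = -1.068 < 0.
Binary case is linear: z₁(K₁−1)(1+ψ(K₂−1)) + z₂(K₂−1)(1+ψ(K₁−1)) = 0
⇒ ψ = [z₁(K₁−1)+z₂(K₂−1)] / [−(K₁−1)(K₂−1)] = 0.7335/1.8869 = 0.389

ψ = 0.389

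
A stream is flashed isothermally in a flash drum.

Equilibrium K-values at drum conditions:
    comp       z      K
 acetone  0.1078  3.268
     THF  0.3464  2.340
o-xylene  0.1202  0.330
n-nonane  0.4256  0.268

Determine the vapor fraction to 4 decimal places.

Material balance + equilibrium reduce to Σ zᵢ(Kᵢ−1)/(1+ψ(Kᵢ−1)) = 0.
Check two-phase: ΣzᵢKᵢ = 1.3166 > 1 and Σzᵢ/Kᵢ = 2.1333 > 1, so g(0) = 0.3166 > 0 and g(1) = -1.1333 < 0.
Newton–Raphson from ψ = 0.67:
  ψ = 0.6700: g = -0.41590, g' = -1.3160 → ψ = 0.3540
  ψ = 0.3540: g = -0.07560, g' = -0.9649 → ψ = 0.2756
  ψ = 0.2756: g = 0.00037, g' = -0.9807 → ψ = 0.2760
Converged at ψ = 0.2760.

ψ = 0.2760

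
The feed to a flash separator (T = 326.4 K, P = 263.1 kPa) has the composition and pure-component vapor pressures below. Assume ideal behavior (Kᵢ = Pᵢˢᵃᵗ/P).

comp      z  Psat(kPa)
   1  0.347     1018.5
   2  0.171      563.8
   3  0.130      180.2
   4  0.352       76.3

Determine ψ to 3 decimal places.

ψ = 0.596

Raoult's law: Kᵢ = Pᵢˢᵃᵗ/P = Pᵢˢᵃᵗ/263.1.
  K_1 = 1018.5/263.1 = 3.87115, K_2 = 563.8/263.1 = 2.14291, K_3 = 180.2/263.1 = 0.68491, K_4 = 76.3/263.1 = 0.29000
Newton–Raphson from ψ = 0.5:
  ψ = 0.500: g = 0.0973, g' = -1.017 → ψ = 0.596
Converged at ψ = 0.596.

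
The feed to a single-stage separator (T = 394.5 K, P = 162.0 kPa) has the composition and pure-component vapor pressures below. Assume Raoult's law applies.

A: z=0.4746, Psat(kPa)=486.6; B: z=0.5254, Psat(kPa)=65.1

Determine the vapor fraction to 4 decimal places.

Raoult's law: Kᵢ = Pᵢˢᵃᵗ/P = Pᵢˢᵃᵗ/162.0.
  K_A = 486.6/162.0 = 3.003704, K_B = 65.1/162.0 = 0.401852
Binary case is linear: z₁(K₁−1)(1+ψ(K₂−1)) + z₂(K₂−1)(1+ψ(K₁−1)) = 0
⇒ ψ = [z₁(K₁−1)+z₂(K₂−1)] / [−(K₁−1)(K₂−1)] = 0.63669/1.19851 = 0.5312

ψ = 0.5312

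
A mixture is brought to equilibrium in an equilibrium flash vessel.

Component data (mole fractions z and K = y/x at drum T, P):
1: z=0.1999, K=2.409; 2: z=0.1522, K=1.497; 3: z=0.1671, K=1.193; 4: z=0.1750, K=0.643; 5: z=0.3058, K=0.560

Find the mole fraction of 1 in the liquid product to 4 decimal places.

x_1 = 0.1151

Rachford–Rice: g(β) = Σ zᵢ(Kᵢ−1)/(1+β(Kᵢ−1)) = 0.
Feasibility: ΣzᵢKᵢ = 1.1925, Σzᵢ/Kᵢ = 1.1430 — both > 1, two phases present.
Iterate (Newton) starting at β = 0.52:
  β = 0.5200: g = 0.00079, g' = -0.2942 → β = 0.5227
Converged at β = 0.5227.
Compositions from xᵢ = zᵢ/(1+β(Kᵢ−1)), yᵢ = Kᵢxᵢ:
  1: x = 0.1151, y = 0.2773
  2: x = 0.1208, y = 0.1809
  3: x = 0.1518, y = 0.1811
  4: x = 0.2151, y = 0.1383
  5: x = 0.3971, y = 0.2224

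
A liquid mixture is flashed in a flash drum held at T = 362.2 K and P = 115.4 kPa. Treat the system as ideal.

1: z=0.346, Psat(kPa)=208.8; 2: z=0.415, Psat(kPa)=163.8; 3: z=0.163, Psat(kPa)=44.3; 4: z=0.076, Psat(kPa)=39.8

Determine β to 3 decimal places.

Raoult's law: Kᵢ = Pᵢˢᵃᵗ/P = Pᵢˢᵃᵗ/115.4.
  K_1 = 208.8/115.4 = 1.80936, K_2 = 163.8/115.4 = 1.41941, K_3 = 44.3/115.4 = 0.38388, K_4 = 39.8/115.4 = 0.34489
Let β = V/F and solve Σ zᵢ(Kᵢ−1)/(1+β(Kᵢ−1)) = 0.
Feasibility: ΣzᵢKᵢ = 1.304, Σzᵢ/Kᵢ = 1.129 — both > 1, two phases present.
Newton iteration, β⁰ = 0.44:
  β = 0.440: g = 0.1457, g' = -0.356 → β = 0.849
  β = 0.849: g = -0.0285, g' = -0.557 → β = 0.798
  β = 0.798: g = -0.0013, g' = -0.507 → β = 0.795
Converged at β = 0.795.

β = 0.795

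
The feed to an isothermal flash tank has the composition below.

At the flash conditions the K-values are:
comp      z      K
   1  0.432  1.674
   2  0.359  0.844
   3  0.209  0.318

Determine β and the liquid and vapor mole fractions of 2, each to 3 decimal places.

Material balance + equilibrium reduce to Σ zᵢ(Kᵢ−1)/(1+β(Kᵢ−1)) = 0.
g(0) = ΣzᵢKᵢ − 1 = 0.093 and g(1) = 1 − Σzᵢ/Kᵢ = -0.341, so a root lies in (0, 1).
Newton iteration, β⁰ = 0.68:
  β = 0.680: g = -0.1288, g' = -0.441 → β = 0.388
  β = 0.388: g = -0.0227, g' = -0.313 → β = 0.316
  β = 0.316: g = -0.0005, g' = -0.301 → β = 0.314
Converged at β = 0.314.
Compositions from xᵢ = zᵢ/(1+β(Kᵢ−1)), yᵢ = Kᵢxᵢ:
  1: x = 0.357, y = 0.597
  2: x = 0.377, y = 0.319
  3: x = 0.266, y = 0.085

β = 0.314, x_2 = 0.377, y_2 = 0.319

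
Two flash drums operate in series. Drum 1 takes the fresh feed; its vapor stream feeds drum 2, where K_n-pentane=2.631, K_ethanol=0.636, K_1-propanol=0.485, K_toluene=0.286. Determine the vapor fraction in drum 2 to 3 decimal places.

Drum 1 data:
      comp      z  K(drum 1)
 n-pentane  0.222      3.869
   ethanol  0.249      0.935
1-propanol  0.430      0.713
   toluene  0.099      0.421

Drum 1:
Material balance + equilibrium reduce to Σ zᵢ(Kᵢ−1)/(1+ψ₁(Kᵢ−1)) = 0.
g(0) = ΣzᵢKᵢ − 1 = 0.440 and g(1) = 1 − Σzᵢ/Kᵢ = -0.162, so a root lies in (0, 1).
Iterate (Newton) starting at ψ₁ = 0.5:
  ψ₁ = 0.500: g = 0.0201, g' = -0.423 → ψ₁ = 0.548
  ψ₁ = 0.548: g = 0.0006, g' = -0.399 → ψ₁ = 0.549
Converged at ψ₁ = 0.549.
Drum-1 compositions:
  n-pentane: x = 0.086, y = 0.334
  ethanol: x = 0.258, y = 0.241
  1-propanol: x = 0.510, y = 0.364
  toluene: x = 0.145, y = 0.061
Drum-2 feed = drum-1 vapor: z₂ = (0.3335, 0.2414, 0.3639, 0.0611).
Drum 2:
Material balance + equilibrium reduce to Σ zᵢ(Kᵢ−1)/(1+ψ₂(Kᵢ−1)) = 0.
Check two-phase: ΣzᵢKᵢ = 1.225 > 1 and Σzᵢ/Kᵢ = 1.470 > 1, so g(0) = 0.225 > 0 and g(1) = -0.470 < 0.
Newton iteration, ψ₂⁰ = 0.5:
  ψ₂ = 0.500: g = -0.1281, g' = -0.567 → ψ₂ = 0.274
  ψ₂ = 0.274: g = 0.0057, g' = -0.642 → ψ₂ = 0.283
Converged at ψ₂ = 0.283.
  n-pentane: x = 0.228, y = 0.600
  ethanol: x = 0.269, y = 0.171
  1-propanol: x = 0.426, y = 0.207
  toluene: x = 0.077, y = 0.022

V/F (drum 2) = 0.283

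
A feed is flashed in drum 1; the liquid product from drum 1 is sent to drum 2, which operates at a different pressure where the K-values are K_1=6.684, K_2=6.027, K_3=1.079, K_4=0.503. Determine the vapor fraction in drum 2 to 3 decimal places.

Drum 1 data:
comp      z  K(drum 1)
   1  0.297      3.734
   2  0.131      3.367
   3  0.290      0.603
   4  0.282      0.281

Drum 1:
Material balance + equilibrium reduce to Σ zᵢ(Kᵢ−1)/(1+ψ₁(Kᵢ−1)) = 0.
g(0) = ΣzᵢKᵢ − 1 = 0.804 and g(1) = 1 − Σzᵢ/Kᵢ = -0.603, so a root lies in (0, 1).
Newton iteration, ψ₁⁰ = 0.58:
  ψ₁ = 0.580: g = -0.0527, g' = -0.968 → ψ₁ = 0.526
Converged at ψ₁ = 0.526.
Drum-1 compositions:
  1: x = 0.122, y = 0.455
  2: x = 0.058, y = 0.197
  3: x = 0.366, y = 0.221
  4: x = 0.453, y = 0.127
Drum-2 feed = drum-1 liquid: z₂ = (0.1219, 0.0584, 0.3665, 0.4533).
Drum 2:
Rachford–Rice: g(ψ₂) = Σ zᵢ(Kᵢ−1)/(1+ψ₂(Kᵢ−1)) = 0.
g(0) = ΣzᵢKᵢ − 1 = 0.790 and g(1) = 1 − Σzᵢ/Kᵢ = -0.269, so a root lies in (0, 1).
Newton iteration, ψ₂⁰ = 0.5:
  ψ₂ = 0.500: g = -0.0081, g' = -0.587 → ψ₂ = 0.486
Converged at ψ₂ = 0.486.
  1: x = 0.032, y = 0.216
  2: x = 0.017, y = 0.102
  3: x = 0.353, y = 0.381
  4: x = 0.598, y = 0.301

V/F (drum 2) = 0.486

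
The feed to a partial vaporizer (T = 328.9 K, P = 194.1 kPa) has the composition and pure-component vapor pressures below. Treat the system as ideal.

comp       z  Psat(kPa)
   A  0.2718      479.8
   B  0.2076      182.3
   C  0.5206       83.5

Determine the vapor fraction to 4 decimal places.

Raoult's law: Kᵢ = Pᵢˢᵃᵗ/P = Pᵢˢᵃᵗ/194.1.
  K_A = 479.8/194.1 = 2.471922, K_B = 182.3/194.1 = 0.939207, K_C = 83.5/194.1 = 0.430191
Iterate (Newton) starting at ψ = 0.44:
  ψ = 0.4400: g = -0.16606, g' = -0.5188 → ψ = 0.1199
  ψ = 0.1199: g = 0.00893, g' = -0.6209 → ψ = 0.1343
  ψ = 0.1343: g = 0.00008, g' = -0.6095 → ψ = 0.1344
Converged at ψ = 0.1344.

ψ = 0.1344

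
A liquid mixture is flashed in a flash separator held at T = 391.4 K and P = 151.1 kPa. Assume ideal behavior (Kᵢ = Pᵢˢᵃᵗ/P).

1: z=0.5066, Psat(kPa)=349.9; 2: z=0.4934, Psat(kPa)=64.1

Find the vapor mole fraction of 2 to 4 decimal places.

Raoult's law: Kᵢ = Pᵢˢᵃᵗ/P = Pᵢˢᵃᵗ/151.1.
  K_1 = 349.9/151.1 = 2.315685, K_2 = 64.1/151.1 = 0.424222
Iterate (Newton) starting at ψ = 0.61:
  ψ = 0.6100: g = -0.06812, g' = -0.6585 → ψ = 0.5066
  ψ = 0.5066: g = -0.00110, g' = -0.6418 → ψ = 0.5048
Converged at ψ = 0.5048.
Compositions from xᵢ = zᵢ/(1+ψ(Kᵢ−1)), yᵢ = Kᵢxᵢ:
  1: x = 0.3044, y = 0.7049
  2: x = 0.6956, y = 0.2951

y_2 = 0.2951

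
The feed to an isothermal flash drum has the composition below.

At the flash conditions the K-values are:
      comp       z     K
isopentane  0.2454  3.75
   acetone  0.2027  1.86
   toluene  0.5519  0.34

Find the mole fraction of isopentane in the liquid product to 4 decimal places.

Material balance + equilibrium reduce to Σ zᵢ(Kᵢ−1)/(1+ψ(Kᵢ−1)) = 0.
Feasibility: ΣzᵢKᵢ = 1.4849, Σzᵢ/Kᵢ = 1.7977 — both > 1, two phases present.
Iterate (Newton) starting at ψ = 0.5:
  ψ = 0.5000: g = -0.13761, g' = -0.9379 → ψ = 0.3533
  ψ = 0.3533: g = 0.00100, g' = -0.9745 → ψ = 0.3543
Converged at ψ = 0.3543.
Compositions from xᵢ = zᵢ/(1+ψ(Kᵢ−1)), yᵢ = Kᵢxᵢ:
  isopentane: x = 0.1243, y = 0.4661
  acetone: x = 0.1554, y = 0.2890
  toluene: x = 0.7203, y = 0.2449

x_isopentane = 0.1243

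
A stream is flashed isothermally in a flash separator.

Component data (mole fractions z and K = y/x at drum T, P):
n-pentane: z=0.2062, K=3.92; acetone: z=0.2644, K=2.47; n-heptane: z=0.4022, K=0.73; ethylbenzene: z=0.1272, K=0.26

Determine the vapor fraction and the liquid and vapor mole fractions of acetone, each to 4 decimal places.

Rachford–Rice: g(ψ) = Σ zᵢ(Kᵢ−1)/(1+ψ(Kᵢ−1)) = 0.
Feasibility: ΣzᵢKᵢ = 1.7880, Σzᵢ/Kᵢ = 1.1998 — both > 1, two phases present.
Iterate (Newton) starting at ψ = 0.57:
  ψ = 0.5700: g = 0.14631, g' = -0.6661 → ψ = 0.7897
  ψ = 0.7897: g = -0.00247, g' = -0.7338 → ψ = 0.7863
Converged at ψ = 0.7863.
Compositions from xᵢ = zᵢ/(1+ψ(Kᵢ−1)), yᵢ = Kᵢxᵢ:
  n-pentane: x = 0.0626, y = 0.2452
  acetone: x = 0.1226, y = 0.3029
  n-heptane: x = 0.5106, y = 0.3727
  ethylbenzene: x = 0.3042, y = 0.0791

ψ = 0.7863, x_acetone = 0.1226, y_acetone = 0.3029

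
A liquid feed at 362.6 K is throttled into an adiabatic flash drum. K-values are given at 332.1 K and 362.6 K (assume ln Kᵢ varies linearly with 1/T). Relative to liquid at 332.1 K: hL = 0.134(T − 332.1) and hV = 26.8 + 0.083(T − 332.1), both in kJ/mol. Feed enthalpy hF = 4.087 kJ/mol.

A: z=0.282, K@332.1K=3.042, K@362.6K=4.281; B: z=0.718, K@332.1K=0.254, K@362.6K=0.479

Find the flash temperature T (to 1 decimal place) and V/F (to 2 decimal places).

T = 341.2 K, V/F = 0.11

Adiabatic flash: solve Rachford–Rice at each trial T, then check hF = ψ·hV(T) + (1−ψ)·hL(T).
  T = 332.1 K: K = (3.042, 0.254), RR gives ψ = 0.026, H_out = 0.708 kJ/mol
  T = 362.6 K: K = (4.281, 0.479), RR gives ψ = 0.322, H_out = 12.227 kJ/mol
  T = 347.4 K: K = (3.638, 0.354), RR gives ψ = 0.164, H_out = 6.328 kJ/mol
  T = 339.8 K: K = (3.335, 0.301), RR gives ψ = 0.096, H_out = 3.571 kJ/mol
  T = 343.6 K: K = (3.485, 0.327), RR gives ψ = 0.130, H_out = 4.950 kJ/mol
  T = 341.7 K: K = (3.410, 0.314), RR gives ψ = 0.113, H_out = 4.262 kJ/mol
Linear interpolation between T = 339.8 (H_out = 3.571) and T = 341.7 (H_out = 4.262) on hF = 4.087 gives T ≈ 341.2 K, at which ψ = 0.11.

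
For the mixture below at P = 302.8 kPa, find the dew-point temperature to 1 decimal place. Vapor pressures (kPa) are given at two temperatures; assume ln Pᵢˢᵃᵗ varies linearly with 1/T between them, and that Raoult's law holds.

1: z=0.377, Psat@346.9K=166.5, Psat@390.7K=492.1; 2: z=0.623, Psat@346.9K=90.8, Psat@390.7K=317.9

T = 383.0 K

Dew-point temperature: Σzᵢ·P/Pᵢˢᵃᵗ(T) = 1. Interpolate ln Pᵢˢᵃᵗ = aᵢ + bᵢ/T.
  T = 346.9 K: ΣzᵢP/Pᵢˢᵃᵗ = 2.7632
  T = 390.7 K: ΣzᵢP/Pᵢˢᵃᵗ = 0.8254
  T = 368.8 K: ΣzᵢP/Pᵢˢᵃᵗ = 1.4560
  T = 379.8 K: ΣzᵢP/Pᵢˢᵃᵗ = 1.0857
  T = 385.2 K: ΣzᵢP/Pᵢˢᵃᵗ = 0.9460
  T = 382.5 K: ΣzᵢP/Pᵢˢᵃᵗ = 1.0129
Interpolating between 382.5 K and 385.2 K gives T ≈ 383.0 K.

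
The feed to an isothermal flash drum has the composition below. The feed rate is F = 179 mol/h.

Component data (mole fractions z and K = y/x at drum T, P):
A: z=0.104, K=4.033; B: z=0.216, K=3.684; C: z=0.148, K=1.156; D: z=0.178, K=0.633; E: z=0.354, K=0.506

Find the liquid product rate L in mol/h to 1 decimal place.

L = 64.3 mol/h

Material balance + equilibrium reduce to Σ zᵢ(Kᵢ−1)/(1+V/F(Kᵢ−1)) = 0.
Feasibility: ΣzᵢKᵢ = 1.678, Σzᵢ/Kᵢ = 1.193 — both > 1, two phases present.
Iterate (Newton) starting at V/F = 0.5:
  V/F = 0.500: g = 0.0821, g' = -0.626 → V/F = 0.631
  V/F = 0.631: g = 0.0054, g' = -0.553 → V/F = 0.641
Converged at V/F = 0.641.
Then V = V/F·F = 0.6408·179 = 114.7 mol/h and L = F − V = 64.3 mol/h.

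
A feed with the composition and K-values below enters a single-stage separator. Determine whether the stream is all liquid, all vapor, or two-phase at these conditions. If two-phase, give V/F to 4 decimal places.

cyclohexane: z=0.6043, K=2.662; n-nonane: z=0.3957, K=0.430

two-phase, V/F = 0.8221

ΣzᵢKᵢ = 1.7788; Σzᵢ/Kᵢ = 1.1472.
Both exceed 1, so a two-phase solution exists.
Material balance + equilibrium reduce to Σ zᵢ(Kᵢ−1)/(1+ψ(Kᵢ−1)) = 0.
Binary case is linear: z₁(K₁−1)(1+ψ(K₂−1)) + z₂(K₂−1)(1+ψ(K₁−1)) = 0
⇒ ψ = [z₁(K₁−1)+z₂(K₂−1)] / [−(K₁−1)(K₂−1)] = 0.77880/0.94734 = 0.8221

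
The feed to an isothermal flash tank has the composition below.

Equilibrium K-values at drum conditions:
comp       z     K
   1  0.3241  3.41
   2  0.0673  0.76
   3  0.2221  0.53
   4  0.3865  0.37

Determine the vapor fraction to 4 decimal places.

ψ = 0.3153

Newton iteration, ψ⁰ = 0.63:
  ψ = 0.6300: g = -0.26090, g' = -0.8230 → ψ = 0.3130
  ψ = 0.3130: g = 0.00210, g' = -0.9217 → ψ = 0.3152
Converged at ψ = 0.3153.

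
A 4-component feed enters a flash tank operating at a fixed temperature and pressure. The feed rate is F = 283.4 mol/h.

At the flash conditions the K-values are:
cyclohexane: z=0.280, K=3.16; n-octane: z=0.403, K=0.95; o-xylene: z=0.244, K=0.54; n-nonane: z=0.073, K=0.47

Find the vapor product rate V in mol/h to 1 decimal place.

Material balance + equilibrium reduce to Σ zᵢ(Kᵢ−1)/(1+β(Kᵢ−1)) = 0.
g(0) = ΣzᵢKᵢ − 1 = 0.434 and g(1) = 1 − Σzᵢ/Kᵢ = -0.120, so a root lies in (0, 1).
Newton–Raphson from β = 0.51:
  β = 0.510: g = 0.0674, g' = -0.423 → β = 0.669
  β = 0.669: g = 0.0043, g' = -0.377 → β = 0.681
Converged at β = 0.681.
Then V = β·F = 0.6808·283.4 = 192.9 mol/h and L = F − V = 90.5 mol/h.

V = 192.9 mol/h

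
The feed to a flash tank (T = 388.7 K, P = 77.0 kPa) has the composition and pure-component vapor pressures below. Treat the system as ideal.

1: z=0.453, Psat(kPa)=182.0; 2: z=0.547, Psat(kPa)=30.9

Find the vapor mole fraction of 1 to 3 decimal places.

y_1 = 0.721

Raoult's law: Kᵢ = Pᵢˢᵃᵗ/P = Pᵢˢᵃᵗ/77.0.
  K_1 = 182.0/77.0 = 2.36364, K_2 = 30.9/77.0 = 0.40130
Material balance + equilibrium reduce to Σ zᵢ(Kᵢ−1)/(1+β(Kᵢ−1)) = 0.
Feasibility: ΣzᵢKᵢ = 1.290, Σzᵢ/Kᵢ = 1.555 — both > 1, two phases present.
Binary case is linear: z₁(K₁−1)(1+β(K₂−1)) + z₂(K₂−1)(1+β(K₁−1)) = 0
⇒ β = [z₁(K₁−1)+z₂(K₂−1)] / [−(K₁−1)(K₂−1)] = 0.2902/0.8164 = 0.356
Compositions from xᵢ = zᵢ/(1+β(Kᵢ−1)), yᵢ = Kᵢxᵢ:
  1: x = 0.305, y = 0.721
  2: x = 0.695, y = 0.279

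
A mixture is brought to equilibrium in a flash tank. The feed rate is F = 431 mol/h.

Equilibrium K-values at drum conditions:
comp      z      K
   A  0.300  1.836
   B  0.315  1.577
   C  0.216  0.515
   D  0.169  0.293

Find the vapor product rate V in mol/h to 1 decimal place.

V = 210.6 mol/h

Rachford–Rice: g(β) = Σ zᵢ(Kᵢ−1)/(1+β(Kᵢ−1)) = 0.
g(0) = ΣzᵢKᵢ − 1 = 0.208 and g(1) = 1 − Σzᵢ/Kᵢ = -0.359, so a root lies in (0, 1).
Newton iteration, β⁰ = 0.34:
  β = 0.340: g = 0.0645, g' = -0.420 → β = 0.494
  β = 0.494: g = -0.0023, g' = -0.456 → β = 0.489
Converged at β = 0.489.
Then V = β·F = 0.4886·431 = 210.6 mol/h and L = F − V = 220.4 mol/h.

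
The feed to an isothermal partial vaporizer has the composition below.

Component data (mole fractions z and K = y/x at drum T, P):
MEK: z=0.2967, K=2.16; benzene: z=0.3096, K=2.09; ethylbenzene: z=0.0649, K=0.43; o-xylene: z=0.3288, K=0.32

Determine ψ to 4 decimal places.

ψ = 0.5638

Material balance + equilibrium reduce to Σ zᵢ(Kᵢ−1)/(1+ψ(Kᵢ−1)) = 0.
Check two-phase: ΣzᵢKᵢ = 1.4211 > 1 and Σzᵢ/Kᵢ = 1.4639 > 1, so g(0) = 0.4211 > 0 and g(1) = -0.4639 < 0.
Newton–Raphson from ψ = 0.5:
  ψ = 0.5000: g = 0.04575, g' = -0.7043 → ψ = 0.5650
  ψ = 0.5650: g = -0.00086, g' = -0.7334 → ψ = 0.5638
Converged at ψ = 0.5638.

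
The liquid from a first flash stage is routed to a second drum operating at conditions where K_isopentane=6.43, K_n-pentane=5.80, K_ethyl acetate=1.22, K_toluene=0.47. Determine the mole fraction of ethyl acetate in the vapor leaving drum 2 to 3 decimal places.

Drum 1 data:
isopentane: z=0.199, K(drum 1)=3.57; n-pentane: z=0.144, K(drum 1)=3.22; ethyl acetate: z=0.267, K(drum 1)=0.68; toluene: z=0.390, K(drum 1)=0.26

Drum 1:
Let ψ₁ = V/F and solve Σ zᵢ(Kᵢ−1)/(1+ψ₁(Kᵢ−1)) = 0.
g(0) = ΣzᵢKᵢ − 1 = 0.457 and g(1) = 1 − Σzᵢ/Kᵢ = -0.993, so a root lies in (0, 1).
Iterate (Newton) starting at ψ₁ = 0.59:
  ψ₁ = 0.590: g = -0.2759, g' = -1.055 → ψ₁ = 0.328
  ψ₁ = 0.328: g = -0.0145, g' = -1.031 → ψ₁ = 0.314
Converged at ψ₁ = 0.314.
Drum-1 compositions:
  isopentane: x = 0.110, y = 0.393
  n-pentane: x = 0.085, y = 0.273
  ethyl acetate: x = 0.297, y = 0.202
  toluene: x = 0.508, y = 0.132
Drum-2 feed = drum-1 liquid: z₂ = (0.1101, 0.0848, 0.2969, 0.5083).
Drum 2:
Let ψ₂ = V/F and solve Σ zᵢ(Kᵢ−1)/(1+ψ₂(Kᵢ−1)) = 0.
Feasibility: ΣzᵢKᵢ = 1.801, Σzᵢ/Kᵢ = 1.356 — both > 1, two phases present.
Newton iteration, ψ₂⁰ = 0.43:
  ψ₂ = 0.430: g = 0.0228, g' = -0.751 → ψ₂ = 0.460
  ψ₂ = 0.460: g = 0.0006, g' = -0.716 → ψ₂ = 0.461
Converged at ψ₂ = 0.461.
  isopentane: x = 0.031, y = 0.202
  n-pentane: x = 0.026, y = 0.153
  ethyl acetate: x = 0.270, y = 0.329
  toluene: x = 0.673, y = 0.316

y_ethyl acetate (drum 2) = 0.329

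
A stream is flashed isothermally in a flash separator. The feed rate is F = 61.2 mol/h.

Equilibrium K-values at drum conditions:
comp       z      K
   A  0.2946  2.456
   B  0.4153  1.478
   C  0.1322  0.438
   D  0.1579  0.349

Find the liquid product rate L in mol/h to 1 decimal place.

L = 13.0 mol/h

Material balance + equilibrium reduce to Σ zᵢ(Kᵢ−1)/(1+V/F(Kᵢ−1)) = 0.
g(0) = ΣzᵢKᵢ − 1 = 0.4504 and g(1) = 1 − Σzᵢ/Kᵢ = -0.1552, so a root lies in (0, 1).
Iterate (Newton) starting at V/F = 0.5:
  V/F = 0.5000: g = 0.15272, g' = -0.4988 → V/F = 0.8062
  V/F = 0.8062: g = -0.01154, g' = -0.6175 → V/F = 0.7875
  V/F = 0.7875: g = -0.00015, g' = -0.6017 → V/F = 0.7872
Converged at V/F = 0.7872.
Then V = V/F·F = 0.7872·61.2 = 48.2 mol/h and L = F − V = 13.0 mol/h.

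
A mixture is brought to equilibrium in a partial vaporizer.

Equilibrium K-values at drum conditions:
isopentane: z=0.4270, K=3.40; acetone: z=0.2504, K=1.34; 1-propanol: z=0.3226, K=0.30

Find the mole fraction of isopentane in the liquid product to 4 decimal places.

Let β = V/F and solve Σ zᵢ(Kᵢ−1)/(1+β(Kᵢ−1)) = 0.
Feasibility: ΣzᵢKᵢ = 1.8841, Σzᵢ/Kᵢ = 1.3878 — both > 1, two phases present.
Newton iteration, β⁰ = 0.5:
  β = 0.5000: g = 0.19117, g' = -0.9035 → β = 0.7116
  β = 0.7116: g = -0.00294, g' = -0.9818 → β = 0.7086
Converged at β = 0.7086.
Compositions from xᵢ = zᵢ/(1+β(Kᵢ−1)), yᵢ = Kᵢxᵢ:
  isopentane: x = 0.1581, y = 0.5376
  acetone: x = 0.2018, y = 0.2704
  1-propanol: x = 0.6401, y = 0.1920

x_isopentane = 0.1581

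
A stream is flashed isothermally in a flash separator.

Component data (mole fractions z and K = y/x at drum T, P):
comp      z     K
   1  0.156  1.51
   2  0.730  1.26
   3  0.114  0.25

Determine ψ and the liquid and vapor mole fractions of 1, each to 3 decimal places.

ψ = 0.800, x_1 = 0.111, y_1 = 0.167

Material balance + equilibrium reduce to Σ zᵢ(Kᵢ−1)/(1+ψ(Kᵢ−1)) = 0.
Check two-phase: ΣzᵢKᵢ = 1.184 > 1 and Σzᵢ/Kᵢ = 1.139 > 1, so g(0) = 0.184 > 0 and g(1) = -0.139 < 0.
Newton–Raphson from ψ = 0.5:
  ψ = 0.500: g = 0.0946, g' = -0.229 → ψ = 0.914
  ψ = 0.914: g = -0.0640, g' = -0.698 → ψ = 0.822
  ψ = 0.822: g = -0.0105, g' = -0.490 → ψ = 0.801
  ψ = 0.801: g = -0.0004, g' = -0.456 → ψ = 0.800
Converged at ψ = 0.800.
Compositions from xᵢ = zᵢ/(1+ψ(Kᵢ−1)), yᵢ = Kᵢxᵢ:
  1: x = 0.111, y = 0.167
  2: x = 0.604, y = 0.761
  3: x = 0.285, y = 0.071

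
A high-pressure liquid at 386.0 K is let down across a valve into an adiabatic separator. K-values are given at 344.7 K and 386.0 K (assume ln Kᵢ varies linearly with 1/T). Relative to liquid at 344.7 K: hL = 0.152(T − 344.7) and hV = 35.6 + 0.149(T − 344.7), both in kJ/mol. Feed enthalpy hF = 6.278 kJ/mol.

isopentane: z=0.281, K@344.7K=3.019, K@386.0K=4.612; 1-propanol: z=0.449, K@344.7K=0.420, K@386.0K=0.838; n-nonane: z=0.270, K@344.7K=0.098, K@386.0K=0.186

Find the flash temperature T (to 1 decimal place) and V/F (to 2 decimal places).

Adiabatic flash: solve Rachford–Rice at each trial T, then check hF = ψ·hV(T) + (1−ψ)·hL(T).
  T = 344.7 K: K = (3.019, 0.420, 0.098), RR gives ψ = 0.044, H_out = 1.572 kJ/mol
  T = 386.0 K: K = (4.612, 0.838, 0.186), RR gives ψ = 0.411, H_out = 20.869 kJ/mol
  T = 365.4 K: K = (3.778, 0.605, 0.138), RR gives ψ = 0.223, H_out = 11.057 kJ/mol
  T = 355.0 K: K = (3.387, 0.507, 0.117), RR gives ψ = 0.134, H_out = 6.341 kJ/mol
  T = 349.9 K: K = (3.202, 0.462, 0.107), RR gives ψ = 0.090, H_out = 4.008 kJ/mol
  T = 352.4 K: K = (3.292, 0.484, 0.112), RR gives ψ = 0.112, H_out = 5.156 kJ/mol
  T = 353.7 K: K = (3.339, 0.495, 0.114), RR gives ψ = 0.123, H_out = 5.750 kJ/mol
Linear interpolation between T = 353.7 (H_out = 5.750) and T = 355.0 (H_out = 6.341) on hF = 6.278 gives T ≈ 354.9 K, at which ψ = 0.13.

T = 354.9 K, V/F = 0.13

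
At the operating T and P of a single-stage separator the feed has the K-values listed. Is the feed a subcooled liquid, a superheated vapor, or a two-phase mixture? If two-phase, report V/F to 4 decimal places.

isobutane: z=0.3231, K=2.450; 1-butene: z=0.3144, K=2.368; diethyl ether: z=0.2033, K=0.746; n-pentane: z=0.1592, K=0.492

superheated vapor

ΣzᵢKᵢ = 1.7661; Σzᵢ/Kᵢ = 0.8607.
Since Σzᵢ/Kᵢ < 1 the mixture is above its dew point — single vapor phase.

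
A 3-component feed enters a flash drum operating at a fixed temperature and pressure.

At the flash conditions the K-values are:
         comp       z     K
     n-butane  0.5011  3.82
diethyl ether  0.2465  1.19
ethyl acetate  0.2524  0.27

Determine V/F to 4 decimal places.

V/F = 0.8267

Material balance + equilibrium reduce to Σ zᵢ(Kᵢ−1)/(1+V/F(Kᵢ−1)) = 0.
g(0) = ΣzᵢKᵢ − 1 = 1.2757 and g(1) = 1 − Σzᵢ/Kᵢ = -0.2731, so a root lies in (0, 1).
Iterate (Newton) starting at V/F = 0.5:
  V/F = 0.5000: g = 0.33896, g' = -1.0271 → V/F = 0.8300
  V/F = 0.8300: g = -0.00409, g' = -1.2298 → V/F = 0.8267
Converged at V/F = 0.8267.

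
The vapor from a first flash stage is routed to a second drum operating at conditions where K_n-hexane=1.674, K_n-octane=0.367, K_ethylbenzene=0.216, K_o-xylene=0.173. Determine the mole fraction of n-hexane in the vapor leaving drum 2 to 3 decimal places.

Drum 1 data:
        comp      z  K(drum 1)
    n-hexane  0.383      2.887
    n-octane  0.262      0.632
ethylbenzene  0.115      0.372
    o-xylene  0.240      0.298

Drum 1:
Let ψ₁ = V/F and solve Σ zᵢ(Kᵢ−1)/(1+ψ₁(Kᵢ−1)) = 0.
Feasibility: ΣzᵢKᵢ = 1.386, Σzᵢ/Kᵢ = 1.662 — both > 1, two phases present.
Newton–Raphson from ψ₁ = 0.69:
  ψ₁ = 0.690: g = -0.2695, g' = -0.907 → ψ₁ = 0.393
  ψ₁ = 0.393: g = -0.0263, g' = -0.804 → ψ₁ = 0.360
  ψ₁ = 0.360: g = 0.0002, g' = -0.818 → ψ₁ = 0.361
Converged at ψ₁ = 0.361.
Drum-1 compositions:
  n-hexane: x = 0.228, y = 0.658
  n-octane: x = 0.302, y = 0.191
  ethylbenzene: x = 0.149, y = 0.055
  o-xylene: x = 0.321, y = 0.096
Drum-2 feed = drum-1 vapor: z₂ = (0.6580, 0.1909, 0.0553, 0.0958).
Drum 2:
Material balance + equilibrium reduce to Σ zᵢ(Kᵢ−1)/(1+ψ₂(Kᵢ−1)) = 0.
Check two-phase: ΣzᵢKᵢ = 1.200 > 1 and Σzᵢ/Kᵢ = 1.723 > 1, so g(0) = 0.200 > 0 and g(1) = -0.723 < 0.
Iterate (Newton) starting at ψ₂ = 0.61:
  ψ₂ = 0.610: g = -0.1255, g' = -0.745 → ψ₂ = 0.441
  ψ₂ = 0.441: g = -0.0170, g' = -0.567 → ψ₂ = 0.412
  ψ₂ = 0.412: g = -0.0003, g' = -0.548 → ψ₂ = 0.411
Converged at ψ₂ = 0.411.
  n-hexane: x = 0.515, y = 0.863
  n-octane: x = 0.258, y = 0.095
  ethylbenzene: x = 0.082, y = 0.018
  o-xylene: x = 0.145, y = 0.025

y_n-hexane (drum 2) = 0.863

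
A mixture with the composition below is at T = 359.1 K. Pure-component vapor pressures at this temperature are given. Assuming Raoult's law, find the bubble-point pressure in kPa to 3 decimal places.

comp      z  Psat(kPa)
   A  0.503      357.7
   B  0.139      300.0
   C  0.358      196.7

Pbub = 292.042 kPa

At the bubble point ψ → 0, so ΣzᵢKᵢ = 1 with Kᵢ = Pᵢˢᵃᵗ/P ⇒ P = ΣzᵢPᵢˢᵃᵗ.
P = 0.503·357.7 + 0.139·300.0 + 0.358·196.7 = 292.042 kPa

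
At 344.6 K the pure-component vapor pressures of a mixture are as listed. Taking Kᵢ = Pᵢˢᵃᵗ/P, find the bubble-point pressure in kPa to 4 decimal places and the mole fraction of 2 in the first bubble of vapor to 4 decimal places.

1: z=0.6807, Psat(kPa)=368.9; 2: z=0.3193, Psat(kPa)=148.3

At the bubble point ψ → 0, so ΣzᵢKᵢ = 1 with Kᵢ = Pᵢˢᵃᵗ/P ⇒ P = ΣzᵢPᵢˢᵃᵗ.
P = 0.6807·368.9 + 0.3193·148.3 = 298.4624 kPa
yᵢ = zᵢPᵢˢᵃᵗ/P ⇒ y_2 = 0.3193·148.3/298.4624 = 0.1587

Pbub = 298.4624 kPa, y_2 = 0.1587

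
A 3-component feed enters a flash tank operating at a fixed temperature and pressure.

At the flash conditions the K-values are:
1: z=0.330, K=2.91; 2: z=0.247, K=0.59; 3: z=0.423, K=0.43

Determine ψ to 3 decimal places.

ψ = 0.292

Newton iteration, ψ⁰ = 0.5:
  ψ = 0.500: g = -0.1422, g' = -0.650 → ψ = 0.281
  ψ = 0.281: g = 0.0086, g' = -0.758 → ψ = 0.292
Converged at ψ = 0.292.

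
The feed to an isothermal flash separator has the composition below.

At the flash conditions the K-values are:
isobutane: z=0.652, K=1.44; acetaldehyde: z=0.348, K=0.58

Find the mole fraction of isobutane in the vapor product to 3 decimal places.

Material balance + equilibrium reduce to Σ zᵢ(Kᵢ−1)/(1+β(Kᵢ−1)) = 0.
g(0) = ΣzᵢKᵢ − 1 = 0.141 and g(1) = 1 − Σzᵢ/Kᵢ = -0.053, so a root lies in (0, 1).
Iterate (Newton) starting at β = 0.5:
  β = 0.500: g = 0.0501, g' = -0.183 → β = 0.774
  β = 0.774: g = -0.0025, g' = -0.205 → β = 0.762
  β = 0.762: g = -0.0000, g' = -0.204 → β = 0.761
Converged at β = 0.761.
Compositions from xᵢ = zᵢ/(1+β(Kᵢ−1)), yᵢ = Kᵢxᵢ:
  isobutane: x = 0.488, y = 0.703
  acetaldehyde: x = 0.512, y = 0.297

y_isobutane = 0.703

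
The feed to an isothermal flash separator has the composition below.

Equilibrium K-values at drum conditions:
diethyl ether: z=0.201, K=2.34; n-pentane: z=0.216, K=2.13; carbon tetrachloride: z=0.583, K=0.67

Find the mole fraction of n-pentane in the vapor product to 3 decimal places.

Material balance + equilibrium reduce to Σ zᵢ(Kᵢ−1)/(1+ψ(Kᵢ−1)) = 0.
g(0) = ΣzᵢKᵢ − 1 = 0.321 and g(1) = 1 − Σzᵢ/Kᵢ = -0.057, so a root lies in (0, 1).
Newton iteration, ψ⁰ = 0.54:
  ψ = 0.540: g = 0.0737, g' = -0.322 → ψ = 0.769
  ψ = 0.769: g = 0.0054, g' = -0.281 → ψ = 0.788
Converged at ψ = 0.788.
Compositions from xᵢ = zᵢ/(1+ψ(Kᵢ−1)), yᵢ = Kᵢxᵢ:
  diethyl ether: x = 0.098, y = 0.229
  n-pentane: x = 0.114, y = 0.243
  carbon tetrachloride: x = 0.788, y = 0.528

y_n-pentane = 0.243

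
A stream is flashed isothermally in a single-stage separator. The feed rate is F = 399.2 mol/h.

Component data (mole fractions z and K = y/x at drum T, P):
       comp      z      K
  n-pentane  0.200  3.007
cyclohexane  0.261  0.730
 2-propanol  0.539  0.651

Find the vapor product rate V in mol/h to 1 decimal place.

Newton–Raphson from ψ = 0.5:
  ψ = 0.500: g = -0.1090, g' = -0.322 → ψ = 0.162
  ψ = 0.162: g = 0.0298, g' = -0.553 → ψ = 0.216
  ψ = 0.216: g = 0.0018, g' = -0.490 → ψ = 0.220
Converged at ψ = 0.220.
Then V = ψ·F = 0.2195·399.2 = 87.6 mol/h and L = F − V = 311.6 mol/h.

V = 87.6 mol/h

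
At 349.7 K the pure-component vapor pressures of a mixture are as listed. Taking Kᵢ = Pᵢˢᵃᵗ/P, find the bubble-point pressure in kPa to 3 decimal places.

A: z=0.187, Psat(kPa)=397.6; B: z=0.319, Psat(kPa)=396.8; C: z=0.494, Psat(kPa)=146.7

At the bubble point ψ → 0, so ΣzᵢKᵢ = 1 with Kᵢ = Pᵢˢᵃᵗ/P ⇒ P = ΣzᵢPᵢˢᵃᵗ.
P = 0.187·397.6 + 0.319·396.8 + 0.494·146.7 = 273.400 kPa

Pbub = 273.400 kPa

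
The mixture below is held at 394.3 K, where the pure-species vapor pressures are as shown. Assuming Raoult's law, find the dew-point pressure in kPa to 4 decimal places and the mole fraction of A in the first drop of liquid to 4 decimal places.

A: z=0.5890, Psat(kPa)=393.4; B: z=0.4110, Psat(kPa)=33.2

Pdew = 72.0631 kPa, x_A = 0.1079

At the dew point ψ → 1, so Σzᵢ/Kᵢ = 1 with Kᵢ = Pᵢˢᵃᵗ/P ⇒ 1/P = Σzᵢ/Pᵢˢᵃᵗ.
1/P = 0.5890/393.4 + 0.4110/33.2 = 0.0138767 ⇒ P = 72.0631 kPa
xᵢ = zᵢP/Pᵢˢᵃᵗ ⇒ x_A = 0.5890·72.0631/393.4 = 0.1079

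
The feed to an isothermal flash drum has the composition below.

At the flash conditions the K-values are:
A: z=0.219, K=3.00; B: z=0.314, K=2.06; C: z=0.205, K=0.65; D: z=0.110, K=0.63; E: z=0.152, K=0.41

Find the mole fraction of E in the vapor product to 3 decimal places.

Material balance + equilibrium reduce to Σ zᵢ(Kᵢ−1)/(1+ψ(Kᵢ−1)) = 0.
Feasibility: ΣzᵢKᵢ = 1.569, Σzᵢ/Kᵢ = 1.086 — both > 1, two phases present.
Newton–Raphson from ψ = 0.39:
  ψ = 0.390: g = 0.2344, g' = -0.597 → ψ = 0.783
  ψ = 0.783: g = 0.0298, g' = -0.499 → ψ = 0.843
  ψ = 0.843: g = -0.0003, g' = -0.511 → ψ = 0.842
Converged at ψ = 0.842.
Compositions from xᵢ = zᵢ/(1+ψ(Kᵢ−1)), yᵢ = Kᵢxᵢ:
  A: x = 0.082, y = 0.245
  B: x = 0.166, y = 0.342
  C: x = 0.291, y = 0.189
  D: x = 0.160, y = 0.101
  E: x = 0.302, y = 0.124

y_E = 0.124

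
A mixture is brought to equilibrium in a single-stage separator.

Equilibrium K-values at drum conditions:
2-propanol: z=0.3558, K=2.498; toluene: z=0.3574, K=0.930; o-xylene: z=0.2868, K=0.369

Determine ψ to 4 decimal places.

ψ = 0.5285

Let ψ = V/F and solve Σ zᵢ(Kᵢ−1)/(1+ψ(Kᵢ−1)) = 0.
Check two-phase: ΣzᵢKᵢ = 1.3270 > 1 and Σzᵢ/Kᵢ = 1.3040 > 1, so g(0) = 0.3270 > 0 and g(1) = -0.3040 < 0.
Newton iteration, ψ⁰ = 0.5:
  ψ = 0.5000: g = 0.01443, g' = -0.5066 → ψ = 0.5285
Converged at ψ = 0.5285.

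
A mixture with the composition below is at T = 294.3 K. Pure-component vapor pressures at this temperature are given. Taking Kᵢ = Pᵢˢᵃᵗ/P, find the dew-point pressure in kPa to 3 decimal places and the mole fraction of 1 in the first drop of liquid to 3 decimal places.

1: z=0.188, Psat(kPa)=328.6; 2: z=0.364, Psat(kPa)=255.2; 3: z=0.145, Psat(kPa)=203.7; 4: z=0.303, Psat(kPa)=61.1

Pdew = 130.389 kPa, x_1 = 0.075

At the dew point ψ → 1, so Σzᵢ/Kᵢ = 1 with Kᵢ = Pᵢˢᵃᵗ/P ⇒ 1/P = Σzᵢ/Pᵢˢᵃᵗ.
1/P = 0.188/328.6 + 0.364/255.2 + 0.145/203.7 + 0.303/61.1 = 0.007669 ⇒ P = 130.389 kPa
xᵢ = zᵢP/Pᵢˢᵃᵗ ⇒ x_1 = 0.188·130.389/328.6 = 0.075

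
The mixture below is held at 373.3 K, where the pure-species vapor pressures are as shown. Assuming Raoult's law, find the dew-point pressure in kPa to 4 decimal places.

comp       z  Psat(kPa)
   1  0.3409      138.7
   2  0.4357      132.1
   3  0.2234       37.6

Pdew = 85.4878 kPa

At the dew point ψ → 1, so Σzᵢ/Kᵢ = 1 with Kᵢ = Pᵢˢᵃᵗ/P ⇒ 1/P = Σzᵢ/Pᵢˢᵃᵗ.
1/P = 0.3409/138.7 + 0.4357/132.1 + 0.2234/37.6 = 0.0116976 ⇒ P = 85.4878 kPa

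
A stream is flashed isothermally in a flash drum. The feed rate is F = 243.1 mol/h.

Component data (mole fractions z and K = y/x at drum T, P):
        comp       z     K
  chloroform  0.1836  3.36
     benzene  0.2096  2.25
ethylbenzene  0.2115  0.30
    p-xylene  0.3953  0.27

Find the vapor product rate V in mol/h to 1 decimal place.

Rachford–Rice: g(V/F) = Σ zᵢ(Kᵢ−1)/(1+V/F(Kᵢ−1)) = 0.
Check two-phase: ΣzᵢKᵢ = 1.2587 > 1 and Σzᵢ/Kᵢ = 2.3169 > 1, so g(0) = 0.2587 > 0 and g(1) = -1.3169 < 0.
Newton–Raphson from V/F = 0.5:
  V/F = 0.5000: g = -0.32222, g' = -1.1069 → V/F = 0.2089
  V/F = 0.2089: g = -0.01594, g' = -1.1001 → V/F = 0.1944
  V/F = 0.1944: g = 0.00012, g' = -1.1174 → V/F = 0.1945
Converged at V/F = 0.1945.
Then V = V/F·F = 0.1945·243.1 = 47.3 mol/h and L = F − V = 195.8 mol/h.

V = 47.3 mol/h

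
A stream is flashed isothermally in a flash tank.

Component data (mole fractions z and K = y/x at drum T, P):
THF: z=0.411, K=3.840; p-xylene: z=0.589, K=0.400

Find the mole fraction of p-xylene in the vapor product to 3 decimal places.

Rachford–Rice: g(V/F) = Σ zᵢ(Kᵢ−1)/(1+V/F(Kᵢ−1)) = 0.
Check two-phase: ΣzᵢKᵢ = 1.814 > 1 and Σzᵢ/Kᵢ = 1.580 > 1, so g(0) = 0.814 > 0 and g(1) = -0.580 < 0.
Newton–Raphson from V/F = 0.31:
  V/F = 0.310: g = 0.1866, g' = -1.258 → V/F = 0.458
  V/F = 0.458: g = 0.0196, g' = -1.029 → V/F = 0.477
  V/F = 0.477: g = 0.0002, g' = -1.014 → V/F = 0.478
Converged at V/F = 0.478.
Compositions from xᵢ = zᵢ/(1+V/F(Kᵢ−1)), yᵢ = Kᵢxᵢ:
  THF: x = 0.174, y = 0.670
  p-xylene: x = 0.826, y = 0.330

y_p-xylene = 0.330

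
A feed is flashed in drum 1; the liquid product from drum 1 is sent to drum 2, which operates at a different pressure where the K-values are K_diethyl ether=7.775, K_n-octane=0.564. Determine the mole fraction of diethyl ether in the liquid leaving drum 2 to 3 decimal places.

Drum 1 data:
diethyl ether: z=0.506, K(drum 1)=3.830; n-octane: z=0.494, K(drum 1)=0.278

Drum 1:
Rachford–Rice: g(ψ₁) = Σ zᵢ(Kᵢ−1)/(1+ψ₁(Kᵢ−1)) = 0.
Feasibility: ΣzᵢKᵢ = 2.075, Σzᵢ/Kᵢ = 1.909 — both > 1, two phases present.
Newton iteration, ψ₁⁰ = 0.5:
  ψ₁ = 0.500: g = 0.0348, g' = -1.326 → ψ₁ = 0.526
Converged at ψ₁ = 0.526.
Drum-1 compositions:
  diethyl ether: x = 0.203, y = 0.779
  n-octane: x = 0.797, y = 0.221
Drum-2 feed = drum-1 liquid: z₂ = (0.2033, 0.7967).
Drum 2:
Rachford–Rice: g(ψ₂) = Σ zᵢ(Kᵢ−1)/(1+ψ₂(Kᵢ−1)) = 0.
g(0) = ΣzᵢKᵢ − 1 = 1.030 and g(1) = 1 − Σzᵢ/Kᵢ = -0.439, so a root lies in (0, 1).
Newton iteration, ψ₂⁰ = 0.33:
  ψ₂ = 0.330: g = 0.0198, g' = -1.098 → ψ₂ = 0.348
  ψ₂ = 0.348: g = 0.0006, g' = -1.038 → ψ₂ = 0.349
Converged at ψ₂ = 0.349.
  diethyl ether: x = 0.060, y = 0.470
  n-octane: x = 0.940, y = 0.530

x_diethyl ether (drum 2) = 0.060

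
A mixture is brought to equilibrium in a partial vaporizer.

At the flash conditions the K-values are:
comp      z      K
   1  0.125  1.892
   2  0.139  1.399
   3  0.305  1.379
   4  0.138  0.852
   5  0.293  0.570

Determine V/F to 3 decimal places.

V/F = 0.702

Material balance + equilibrium reduce to Σ zᵢ(Kᵢ−1)/(1+V/F(Kᵢ−1)) = 0.
Feasibility: ΣzᵢKᵢ = 1.136, Σzᵢ/Kᵢ = 1.063 — both > 1, two phases present.
Newton iteration, V/F⁰ = 0.5:
  V/F = 0.500: g = 0.0380, g' = -0.185 → V/F = 0.705
  V/F = 0.705: g = -0.0006, g' = -0.194 → V/F = 0.702
Converged at V/F = 0.702.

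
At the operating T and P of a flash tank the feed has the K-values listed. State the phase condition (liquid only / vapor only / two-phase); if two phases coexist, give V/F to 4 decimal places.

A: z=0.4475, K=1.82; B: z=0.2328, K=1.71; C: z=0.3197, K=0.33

ΣzᵢKᵢ = 1.3180; Σzᵢ/Kᵢ = 1.3508.
Both exceed 1, so a two-phase solution exists.
Rachford–Rice: g(ψ) = Σ zᵢ(Kᵢ−1)/(1+ψ(Kᵢ−1)) = 0.
Newton–Raphson from ψ = 0.5:
  ψ = 0.5000: g = 0.06013, g' = -0.5398 → ψ = 0.6114
  ψ = 0.6114: g = -0.00315, g' = -0.6023 → ψ = 0.6062
  ψ = 0.6062: g = -0.00001, g' = -0.5985 → ψ = 0.6061
Converged at ψ = 0.6061.

two-phase, V/F = 0.6061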